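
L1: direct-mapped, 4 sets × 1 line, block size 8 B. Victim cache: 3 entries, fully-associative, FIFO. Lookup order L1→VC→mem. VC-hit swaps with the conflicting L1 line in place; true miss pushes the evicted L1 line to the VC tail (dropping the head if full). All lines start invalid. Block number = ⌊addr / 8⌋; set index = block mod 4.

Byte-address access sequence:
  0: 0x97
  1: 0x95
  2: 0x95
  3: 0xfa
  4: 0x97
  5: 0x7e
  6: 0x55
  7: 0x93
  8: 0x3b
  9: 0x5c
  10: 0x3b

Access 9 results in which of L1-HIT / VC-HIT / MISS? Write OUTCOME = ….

  [0] addr=0x97 blk=18 s=2: MISS | VC []
  [1] addr=0x95 blk=18 s=2: L1-HIT | VC []
  [2] addr=0x95 blk=18 s=2: L1-HIT | VC []
  [3] addr=0xfa blk=31 s=3: MISS | VC []
  [4] addr=0x97 blk=18 s=2: L1-HIT | VC []
  [5] addr=0x7e blk=15 s=3: MISS | VC [31]
  [6] addr=0x55 blk=10 s=2: MISS | VC [31, 18]
  [7] addr=0x93 blk=18 s=2: VC-HIT | VC [31, 10]
  [8] addr=0x3b blk=7 s=3: MISS | VC [31, 10, 15]
  [9] addr=0x5c blk=11 s=3: MISS | VC [10, 15, 7]
  [10] addr=0x3b blk=7 s=3: VC-HIT | VC [10, 15, 11]

OUTCOME = MISS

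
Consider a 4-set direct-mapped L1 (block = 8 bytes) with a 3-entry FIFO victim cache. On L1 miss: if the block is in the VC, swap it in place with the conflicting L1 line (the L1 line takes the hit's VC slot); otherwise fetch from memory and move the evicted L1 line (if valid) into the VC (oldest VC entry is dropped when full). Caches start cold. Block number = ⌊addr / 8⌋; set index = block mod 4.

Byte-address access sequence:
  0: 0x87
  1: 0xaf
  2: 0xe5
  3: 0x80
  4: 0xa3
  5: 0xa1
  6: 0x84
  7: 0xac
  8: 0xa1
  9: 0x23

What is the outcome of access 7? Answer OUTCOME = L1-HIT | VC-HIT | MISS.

OUTCOME = L1-HIT

0: 0x87 (blk 16, set 0) → MISS  vc=[]
1: 0xaf (blk 21, set 1) → MISS  vc=[]
2: 0xe5 (blk 28, set 0) → MISS  vc=[16]
3: 0x80 (blk 16, set 0) → VC-HIT  vc=[28]
4: 0xa3 (blk 20, set 0) → MISS  vc=[28, 16]
5: 0xa1 (blk 20, set 0) → L1-HIT  vc=[28, 16]
6: 0x84 (blk 16, set 0) → VC-HIT  vc=[28, 20]
7: 0xac (blk 21, set 1) → L1-HIT  vc=[28, 20]
8: 0xa1 (blk 20, set 0) → VC-HIT  vc=[28, 16]
9: 0x23 (blk 4, set 0) → MISS  vc=[28, 16, 20]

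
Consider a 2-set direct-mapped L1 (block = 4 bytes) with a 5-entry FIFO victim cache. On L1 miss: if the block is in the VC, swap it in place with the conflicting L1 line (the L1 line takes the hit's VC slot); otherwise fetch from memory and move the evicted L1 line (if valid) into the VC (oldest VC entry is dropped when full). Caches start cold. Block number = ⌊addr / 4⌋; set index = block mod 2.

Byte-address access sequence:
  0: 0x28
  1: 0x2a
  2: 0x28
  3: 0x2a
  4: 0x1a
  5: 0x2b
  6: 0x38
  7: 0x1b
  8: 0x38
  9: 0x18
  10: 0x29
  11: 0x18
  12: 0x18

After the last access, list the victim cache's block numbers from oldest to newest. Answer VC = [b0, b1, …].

VC = [14, 10]

0: 0x28 (blk 10, set 0) → MISS  vc=[]
1: 0x2a (blk 10, set 0) → L1-HIT  vc=[]
2: 0x28 (blk 10, set 0) → L1-HIT  vc=[]
3: 0x2a (blk 10, set 0) → L1-HIT  vc=[]
4: 0x1a (blk 6, set 0) → MISS  vc=[10]
5: 0x2b (blk 10, set 0) → VC-HIT  vc=[6]
6: 0x38 (blk 14, set 0) → MISS  vc=[6, 10]
7: 0x1b (blk 6, set 0) → VC-HIT  vc=[14, 10]
8: 0x38 (blk 14, set 0) → VC-HIT  vc=[6, 10]
9: 0x18 (blk 6, set 0) → VC-HIT  vc=[14, 10]
10: 0x29 (blk 10, set 0) → VC-HIT  vc=[14, 6]
11: 0x18 (blk 6, set 0) → VC-HIT  vc=[14, 10]
12: 0x18 (blk 6, set 0) → L1-HIT  vc=[14, 10]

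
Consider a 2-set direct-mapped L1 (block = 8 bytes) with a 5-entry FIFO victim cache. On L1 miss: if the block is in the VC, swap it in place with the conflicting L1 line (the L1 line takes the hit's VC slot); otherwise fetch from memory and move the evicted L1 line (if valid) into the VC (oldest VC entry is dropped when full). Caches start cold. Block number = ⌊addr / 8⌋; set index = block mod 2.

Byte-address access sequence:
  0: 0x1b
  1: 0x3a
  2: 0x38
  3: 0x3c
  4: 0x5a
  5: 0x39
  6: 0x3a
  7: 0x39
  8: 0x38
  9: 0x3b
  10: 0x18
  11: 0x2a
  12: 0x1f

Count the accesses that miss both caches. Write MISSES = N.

0: 0x1b (blk 3, set 1) → MISS  vc=[]
1: 0x3a (blk 7, set 1) → MISS  vc=[3]
2: 0x38 (blk 7, set 1) → L1-HIT  vc=[3]
3: 0x3c (blk 7, set 1) → L1-HIT  vc=[3]
4: 0x5a (blk 11, set 1) → MISS  vc=[3, 7]
5: 0x39 (blk 7, set 1) → VC-HIT  vc=[3, 11]
6: 0x3a (blk 7, set 1) → L1-HIT  vc=[3, 11]
7: 0x39 (blk 7, set 1) → L1-HIT  vc=[3, 11]
8: 0x38 (blk 7, set 1) → L1-HIT  vc=[3, 11]
9: 0x3b (blk 7, set 1) → L1-HIT  vc=[3, 11]
10: 0x18 (blk 3, set 1) → VC-HIT  vc=[7, 11]
11: 0x2a (blk 5, set 1) → MISS  vc=[7, 11, 3]
12: 0x1f (blk 3, set 1) → VC-HIT  vc=[7, 11, 5]

MISSES = 4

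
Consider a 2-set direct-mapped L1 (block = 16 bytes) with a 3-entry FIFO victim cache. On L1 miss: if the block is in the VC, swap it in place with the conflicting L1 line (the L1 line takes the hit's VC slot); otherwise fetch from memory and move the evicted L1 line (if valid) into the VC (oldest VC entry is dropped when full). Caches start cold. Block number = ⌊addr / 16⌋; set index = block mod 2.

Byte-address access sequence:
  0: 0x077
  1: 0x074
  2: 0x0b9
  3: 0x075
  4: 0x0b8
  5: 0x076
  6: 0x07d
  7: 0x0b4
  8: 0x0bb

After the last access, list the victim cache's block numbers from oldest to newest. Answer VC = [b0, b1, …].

VC = [7]

0: 0x77 (blk 7, set 1) → MISS  vc=[]
1: 0x74 (blk 7, set 1) → L1-HIT  vc=[]
2: 0xb9 (blk 11, set 1) → MISS  vc=[7]
3: 0x75 (blk 7, set 1) → VC-HIT  vc=[11]
4: 0xb8 (blk 11, set 1) → VC-HIT  vc=[7]
5: 0x76 (blk 7, set 1) → VC-HIT  vc=[11]
6: 0x7d (blk 7, set 1) → L1-HIT  vc=[11]
7: 0xb4 (blk 11, set 1) → VC-HIT  vc=[7]
8: 0xbb (blk 11, set 1) → L1-HIT  vc=[7]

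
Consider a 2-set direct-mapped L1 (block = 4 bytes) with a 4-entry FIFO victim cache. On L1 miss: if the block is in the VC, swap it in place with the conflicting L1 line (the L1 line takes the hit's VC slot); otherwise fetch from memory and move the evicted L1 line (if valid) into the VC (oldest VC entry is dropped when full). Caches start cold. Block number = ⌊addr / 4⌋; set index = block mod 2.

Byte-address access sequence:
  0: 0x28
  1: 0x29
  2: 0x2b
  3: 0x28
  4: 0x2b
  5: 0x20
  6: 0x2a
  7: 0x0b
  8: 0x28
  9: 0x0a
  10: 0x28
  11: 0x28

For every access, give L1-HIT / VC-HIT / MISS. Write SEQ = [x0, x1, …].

0: 0x28 (blk 10, set 0) → MISS  vc=[]
1: 0x29 (blk 10, set 0) → L1-HIT  vc=[]
2: 0x2b (blk 10, set 0) → L1-HIT  vc=[]
3: 0x28 (blk 10, set 0) → L1-HIT  vc=[]
4: 0x2b (blk 10, set 0) → L1-HIT  vc=[]
5: 0x20 (blk 8, set 0) → MISS  vc=[10]
6: 0x2a (blk 10, set 0) → VC-HIT  vc=[8]
7: 0xb (blk 2, set 0) → MISS  vc=[8, 10]
8: 0x28 (blk 10, set 0) → VC-HIT  vc=[8, 2]
9: 0xa (blk 2, set 0) → VC-HIT  vc=[8, 10]
10: 0x28 (blk 10, set 0) → VC-HIT  vc=[8, 2]
11: 0x28 (blk 10, set 0) → L1-HIT  vc=[8, 2]

SEQ = [MISS, L1-HIT, L1-HIT, L1-HIT, L1-HIT, MISS, VC-HIT, MISS, VC-HIT, VC-HIT, VC-HIT, L1-HIT]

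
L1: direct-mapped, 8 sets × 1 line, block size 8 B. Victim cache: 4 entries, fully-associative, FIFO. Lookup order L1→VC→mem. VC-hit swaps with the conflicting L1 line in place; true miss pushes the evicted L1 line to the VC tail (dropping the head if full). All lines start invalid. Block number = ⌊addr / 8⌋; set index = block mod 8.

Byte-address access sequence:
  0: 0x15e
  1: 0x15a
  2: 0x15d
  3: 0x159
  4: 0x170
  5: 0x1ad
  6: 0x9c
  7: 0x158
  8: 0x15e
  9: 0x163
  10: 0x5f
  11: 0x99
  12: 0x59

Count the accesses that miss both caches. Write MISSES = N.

0: 0x15e (blk 43, set 3) → MISS  vc=[]
1: 0x15a (blk 43, set 3) → L1-HIT  vc=[]
2: 0x15d (blk 43, set 3) → L1-HIT  vc=[]
3: 0x159 (blk 43, set 3) → L1-HIT  vc=[]
4: 0x170 (blk 46, set 6) → MISS  vc=[]
5: 0x1ad (blk 53, set 5) → MISS  vc=[]
6: 0x9c (blk 19, set 3) → MISS  vc=[43]
7: 0x158 (blk 43, set 3) → VC-HIT  vc=[19]
8: 0x15e (blk 43, set 3) → L1-HIT  vc=[19]
9: 0x163 (blk 44, set 4) → MISS  vc=[19]
10: 0x5f (blk 11, set 3) → MISS  vc=[19, 43]
11: 0x99 (blk 19, set 3) → VC-HIT  vc=[11, 43]
12: 0x59 (blk 11, set 3) → VC-HIT  vc=[19, 43]

MISSES = 6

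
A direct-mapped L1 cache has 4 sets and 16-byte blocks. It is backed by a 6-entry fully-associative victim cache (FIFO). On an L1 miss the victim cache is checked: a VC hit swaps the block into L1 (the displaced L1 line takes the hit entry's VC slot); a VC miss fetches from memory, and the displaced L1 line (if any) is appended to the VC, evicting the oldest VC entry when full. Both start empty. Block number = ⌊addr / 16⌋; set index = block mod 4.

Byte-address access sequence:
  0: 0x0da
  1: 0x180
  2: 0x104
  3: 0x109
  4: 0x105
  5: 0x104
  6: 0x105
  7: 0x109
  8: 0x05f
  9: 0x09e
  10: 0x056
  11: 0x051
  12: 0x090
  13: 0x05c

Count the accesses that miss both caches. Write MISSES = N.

MISSES = 5

  [0] addr=0xda blk=13 s=1: MISS | VC []
  [1] addr=0x180 blk=24 s=0: MISS | VC []
  [2] addr=0x104 blk=16 s=0: MISS | VC [24]
  [3] addr=0x109 blk=16 s=0: L1-HIT | VC [24]
  [4] addr=0x105 blk=16 s=0: L1-HIT | VC [24]
  [5] addr=0x104 blk=16 s=0: L1-HIT | VC [24]
  [6] addr=0x105 blk=16 s=0: L1-HIT | VC [24]
  [7] addr=0x109 blk=16 s=0: L1-HIT | VC [24]
  [8] addr=0x5f blk=5 s=1: MISS | VC [24, 13]
  [9] addr=0x9e blk=9 s=1: MISS | VC [24, 13, 5]
  [10] addr=0x56 blk=5 s=1: VC-HIT | VC [24, 13, 9]
  [11] addr=0x51 blk=5 s=1: L1-HIT | VC [24, 13, 9]
  [12] addr=0x90 blk=9 s=1: VC-HIT | VC [24, 13, 5]
  [13] addr=0x5c blk=5 s=1: VC-HIT | VC [24, 13, 9]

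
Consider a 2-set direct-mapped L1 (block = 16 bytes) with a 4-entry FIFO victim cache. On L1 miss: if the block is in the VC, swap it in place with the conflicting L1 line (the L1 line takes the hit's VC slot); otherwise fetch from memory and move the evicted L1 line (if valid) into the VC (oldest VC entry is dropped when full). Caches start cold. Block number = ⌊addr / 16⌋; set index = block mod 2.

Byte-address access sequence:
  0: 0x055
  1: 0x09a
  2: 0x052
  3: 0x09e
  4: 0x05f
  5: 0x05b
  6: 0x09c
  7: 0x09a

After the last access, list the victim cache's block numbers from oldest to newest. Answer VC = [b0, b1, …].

VC = [5]

  [0] addr=0x55 blk=5 s=1: MISS | VC []
  [1] addr=0x9a blk=9 s=1: MISS | VC [5]
  [2] addr=0x52 blk=5 s=1: VC-HIT | VC [9]
  [3] addr=0x9e blk=9 s=1: VC-HIT | VC [5]
  [4] addr=0x5f blk=5 s=1: VC-HIT | VC [9]
  [5] addr=0x5b blk=5 s=1: L1-HIT | VC [9]
  [6] addr=0x9c blk=9 s=1: VC-HIT | VC [5]
  [7] addr=0x9a blk=9 s=1: L1-HIT | VC [5]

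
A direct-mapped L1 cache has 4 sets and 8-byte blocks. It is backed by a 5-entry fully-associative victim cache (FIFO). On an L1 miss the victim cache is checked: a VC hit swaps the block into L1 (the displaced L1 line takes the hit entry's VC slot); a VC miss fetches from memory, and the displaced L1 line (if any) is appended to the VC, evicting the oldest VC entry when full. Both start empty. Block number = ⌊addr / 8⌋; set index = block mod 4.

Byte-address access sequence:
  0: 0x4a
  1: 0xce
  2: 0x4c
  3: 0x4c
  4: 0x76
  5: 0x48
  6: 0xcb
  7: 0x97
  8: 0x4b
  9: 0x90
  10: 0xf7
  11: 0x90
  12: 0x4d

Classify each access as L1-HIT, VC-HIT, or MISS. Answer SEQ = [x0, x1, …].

0: 0x4a (blk 9, set 1) → MISS  vc=[]
1: 0xce (blk 25, set 1) → MISS  vc=[9]
2: 0x4c (blk 9, set 1) → VC-HIT  vc=[25]
3: 0x4c (blk 9, set 1) → L1-HIT  vc=[25]
4: 0x76 (blk 14, set 2) → MISS  vc=[25]
5: 0x48 (blk 9, set 1) → L1-HIT  vc=[25]
6: 0xcb (blk 25, set 1) → VC-HIT  vc=[9]
7: 0x97 (blk 18, set 2) → MISS  vc=[9, 14]
8: 0x4b (blk 9, set 1) → VC-HIT  vc=[25, 14]
9: 0x90 (blk 18, set 2) → L1-HIT  vc=[25, 14]
10: 0xf7 (blk 30, set 2) → MISS  vc=[25, 14, 18]
11: 0x90 (blk 18, set 2) → VC-HIT  vc=[25, 14, 30]
12: 0x4d (blk 9, set 1) → L1-HIT  vc=[25, 14, 30]

SEQ = [MISS, MISS, VC-HIT, L1-HIT, MISS, L1-HIT, VC-HIT, MISS, VC-HIT, L1-HIT, MISS, VC-HIT, L1-HIT]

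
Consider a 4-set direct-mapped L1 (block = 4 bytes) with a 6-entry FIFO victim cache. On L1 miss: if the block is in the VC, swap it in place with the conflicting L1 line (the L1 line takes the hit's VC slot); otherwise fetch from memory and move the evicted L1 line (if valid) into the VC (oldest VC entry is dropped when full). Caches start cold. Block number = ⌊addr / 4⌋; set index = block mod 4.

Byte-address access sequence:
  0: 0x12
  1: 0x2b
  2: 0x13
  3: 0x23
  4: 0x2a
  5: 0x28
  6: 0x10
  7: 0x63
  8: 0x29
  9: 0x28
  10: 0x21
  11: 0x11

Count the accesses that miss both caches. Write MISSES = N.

MISSES = 4

#0 0x12→b4/s0 MISS; vc=[]
#1 0x2b→b10/s2 MISS; vc=[]
#2 0x13→b4/s0 L1-HIT; vc=[]
#3 0x23→b8/s0 MISS; vc=[4]
#4 0x2a→b10/s2 L1-HIT; vc=[4]
#5 0x28→b10/s2 L1-HIT; vc=[4]
#6 0x10→b4/s0 VC-HIT; vc=[8]
#7 0x63→b24/s0 MISS; vc=[8,4]
#8 0x29→b10/s2 L1-HIT; vc=[8,4]
#9 0x28→b10/s2 L1-HIT; vc=[8,4]
#10 0x21→b8/s0 VC-HIT; vc=[24,4]
#11 0x11→b4/s0 VC-HIT; vc=[24,8]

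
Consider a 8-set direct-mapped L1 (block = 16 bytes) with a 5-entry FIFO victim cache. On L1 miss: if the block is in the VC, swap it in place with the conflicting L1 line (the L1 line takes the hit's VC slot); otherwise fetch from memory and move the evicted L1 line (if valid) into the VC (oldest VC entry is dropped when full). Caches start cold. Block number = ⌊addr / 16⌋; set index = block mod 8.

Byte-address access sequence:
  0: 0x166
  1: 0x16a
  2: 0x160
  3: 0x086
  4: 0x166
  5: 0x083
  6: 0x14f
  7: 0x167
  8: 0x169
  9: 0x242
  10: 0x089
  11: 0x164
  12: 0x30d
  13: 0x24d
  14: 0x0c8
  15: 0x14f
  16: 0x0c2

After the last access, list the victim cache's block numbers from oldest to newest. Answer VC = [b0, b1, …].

  [0] addr=0x166 blk=22 s=6: MISS | VC []
  [1] addr=0x16a blk=22 s=6: L1-HIT | VC []
  [2] addr=0x160 blk=22 s=6: L1-HIT | VC []
  [3] addr=0x86 blk=8 s=0: MISS | VC []
  [4] addr=0x166 blk=22 s=6: L1-HIT | VC []
  [5] addr=0x83 blk=8 s=0: L1-HIT | VC []
  [6] addr=0x14f blk=20 s=4: MISS | VC []
  [7] addr=0x167 blk=22 s=6: L1-HIT | VC []
  [8] addr=0x169 blk=22 s=6: L1-HIT | VC []
  [9] addr=0x242 blk=36 s=4: MISS | VC [20]
  [10] addr=0x89 blk=8 s=0: L1-HIT | VC [20]
  [11] addr=0x164 blk=22 s=6: L1-HIT | VC [20]
  [12] addr=0x30d blk=48 s=0: MISS | VC [20, 8]
  [13] addr=0x24d blk=36 s=4: L1-HIT | VC [20, 8]
  [14] addr=0xc8 blk=12 s=4: MISS | VC [20, 8, 36]
  [15] addr=0x14f blk=20 s=4: VC-HIT | VC [12, 8, 36]
  [16] addr=0xc2 blk=12 s=4: VC-HIT | VC [20, 8, 36]

VC = [20, 8, 36]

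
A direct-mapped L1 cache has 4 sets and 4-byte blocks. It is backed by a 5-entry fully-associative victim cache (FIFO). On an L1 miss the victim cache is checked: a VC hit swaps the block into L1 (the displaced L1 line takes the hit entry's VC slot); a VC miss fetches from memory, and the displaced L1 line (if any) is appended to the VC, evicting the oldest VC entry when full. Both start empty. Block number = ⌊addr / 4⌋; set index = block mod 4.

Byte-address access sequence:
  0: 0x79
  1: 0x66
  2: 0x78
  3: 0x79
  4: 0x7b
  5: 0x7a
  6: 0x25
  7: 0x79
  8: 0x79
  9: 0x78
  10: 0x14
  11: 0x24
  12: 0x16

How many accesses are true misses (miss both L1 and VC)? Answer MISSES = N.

MISSES = 4

#0 0x79→b30/s2 MISS; vc=[]
#1 0x66→b25/s1 MISS; vc=[]
#2 0x78→b30/s2 L1-HIT; vc=[]
#3 0x79→b30/s2 L1-HIT; vc=[]
#4 0x7b→b30/s2 L1-HIT; vc=[]
#5 0x7a→b30/s2 L1-HIT; vc=[]
#6 0x25→b9/s1 MISS; vc=[25]
#7 0x79→b30/s2 L1-HIT; vc=[25]
#8 0x79→b30/s2 L1-HIT; vc=[25]
#9 0x78→b30/s2 L1-HIT; vc=[25]
#10 0x14→b5/s1 MISS; vc=[25,9]
#11 0x24→b9/s1 VC-HIT; vc=[25,5]
#12 0x16→b5/s1 VC-HIT; vc=[25,9]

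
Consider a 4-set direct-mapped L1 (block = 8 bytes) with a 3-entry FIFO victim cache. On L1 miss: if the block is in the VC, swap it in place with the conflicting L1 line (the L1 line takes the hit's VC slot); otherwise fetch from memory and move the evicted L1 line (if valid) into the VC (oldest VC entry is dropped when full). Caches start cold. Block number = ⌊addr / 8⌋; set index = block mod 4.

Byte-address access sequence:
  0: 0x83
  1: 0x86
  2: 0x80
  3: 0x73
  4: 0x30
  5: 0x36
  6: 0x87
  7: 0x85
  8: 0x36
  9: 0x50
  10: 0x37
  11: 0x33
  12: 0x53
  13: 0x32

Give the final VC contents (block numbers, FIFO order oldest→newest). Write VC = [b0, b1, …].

VC = [14, 10]

#0 0x83→b16/s0 MISS; vc=[]
#1 0x86→b16/s0 L1-HIT; vc=[]
#2 0x80→b16/s0 L1-HIT; vc=[]
#3 0x73→b14/s2 MISS; vc=[]
#4 0x30→b6/s2 MISS; vc=[14]
#5 0x36→b6/s2 L1-HIT; vc=[14]
#6 0x87→b16/s0 L1-HIT; vc=[14]
#7 0x85→b16/s0 L1-HIT; vc=[14]
#8 0x36→b6/s2 L1-HIT; vc=[14]
#9 0x50→b10/s2 MISS; vc=[14,6]
#10 0x37→b6/s2 VC-HIT; vc=[14,10]
#11 0x33→b6/s2 L1-HIT; vc=[14,10]
#12 0x53→b10/s2 VC-HIT; vc=[14,6]
#13 0x32→b6/s2 VC-HIT; vc=[14,10]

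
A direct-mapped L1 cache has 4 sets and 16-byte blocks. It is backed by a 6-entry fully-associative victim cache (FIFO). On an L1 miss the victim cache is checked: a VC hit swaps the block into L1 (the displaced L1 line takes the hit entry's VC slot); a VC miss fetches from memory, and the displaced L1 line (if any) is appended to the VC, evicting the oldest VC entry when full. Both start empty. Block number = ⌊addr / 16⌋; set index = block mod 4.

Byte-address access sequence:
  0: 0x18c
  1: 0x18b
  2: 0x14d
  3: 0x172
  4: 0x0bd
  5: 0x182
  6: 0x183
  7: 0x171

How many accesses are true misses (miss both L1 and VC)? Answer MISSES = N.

  [0] addr=0x18c blk=24 s=0: MISS | VC []
  [1] addr=0x18b blk=24 s=0: L1-HIT | VC []
  [2] addr=0x14d blk=20 s=0: MISS | VC [24]
  [3] addr=0x172 blk=23 s=3: MISS | VC [24]
  [4] addr=0xbd blk=11 s=3: MISS | VC [24, 23]
  [5] addr=0x182 blk=24 s=0: VC-HIT | VC [20, 23]
  [6] addr=0x183 blk=24 s=0: L1-HIT | VC [20, 23]
  [7] addr=0x171 blk=23 s=3: VC-HIT | VC [20, 11]

MISSES = 4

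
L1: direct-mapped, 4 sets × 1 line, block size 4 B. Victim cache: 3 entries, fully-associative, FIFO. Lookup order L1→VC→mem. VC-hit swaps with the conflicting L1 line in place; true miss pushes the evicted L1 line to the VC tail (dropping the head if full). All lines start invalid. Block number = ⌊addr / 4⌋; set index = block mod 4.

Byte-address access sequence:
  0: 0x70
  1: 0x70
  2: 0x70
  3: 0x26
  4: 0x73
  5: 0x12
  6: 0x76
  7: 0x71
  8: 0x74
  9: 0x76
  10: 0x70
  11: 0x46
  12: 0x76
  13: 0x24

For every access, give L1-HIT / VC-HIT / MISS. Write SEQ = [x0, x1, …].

0: 0x70 (blk 28, set 0) → MISS  vc=[]
1: 0x70 (blk 28, set 0) → L1-HIT  vc=[]
2: 0x70 (blk 28, set 0) → L1-HIT  vc=[]
3: 0x26 (blk 9, set 1) → MISS  vc=[]
4: 0x73 (blk 28, set 0) → L1-HIT  vc=[]
5: 0x12 (blk 4, set 0) → MISS  vc=[28]
6: 0x76 (blk 29, set 1) → MISS  vc=[28, 9]
7: 0x71 (blk 28, set 0) → VC-HIT  vc=[4, 9]
8: 0x74 (blk 29, set 1) → L1-HIT  vc=[4, 9]
9: 0x76 (blk 29, set 1) → L1-HIT  vc=[4, 9]
10: 0x70 (blk 28, set 0) → L1-HIT  vc=[4, 9]
11: 0x46 (blk 17, set 1) → MISS  vc=[4, 9, 29]
12: 0x76 (blk 29, set 1) → VC-HIT  vc=[4, 9, 17]
13: 0x24 (blk 9, set 1) → VC-HIT  vc=[4, 29, 17]

SEQ = [MISS, L1-HIT, L1-HIT, MISS, L1-HIT, MISS, MISS, VC-HIT, L1-HIT, L1-HIT, L1-HIT, MISS, VC-HIT, VC-HIT]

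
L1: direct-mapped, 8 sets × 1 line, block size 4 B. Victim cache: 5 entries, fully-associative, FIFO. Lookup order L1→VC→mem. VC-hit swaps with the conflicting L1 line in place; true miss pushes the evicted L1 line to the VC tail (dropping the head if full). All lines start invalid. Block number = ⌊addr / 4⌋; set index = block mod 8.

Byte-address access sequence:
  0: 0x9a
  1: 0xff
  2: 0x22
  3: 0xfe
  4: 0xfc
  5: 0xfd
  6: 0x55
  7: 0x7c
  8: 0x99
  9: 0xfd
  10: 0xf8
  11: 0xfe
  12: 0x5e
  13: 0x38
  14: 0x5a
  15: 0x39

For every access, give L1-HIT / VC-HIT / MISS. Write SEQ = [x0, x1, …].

0: 0x9a (blk 38, set 6) → MISS  vc=[]
1: 0xff (blk 63, set 7) → MISS  vc=[]
2: 0x22 (blk 8, set 0) → MISS  vc=[]
3: 0xfe (blk 63, set 7) → L1-HIT  vc=[]
4: 0xfc (blk 63, set 7) → L1-HIT  vc=[]
5: 0xfd (blk 63, set 7) → L1-HIT  vc=[]
6: 0x55 (blk 21, set 5) → MISS  vc=[]
7: 0x7c (blk 31, set 7) → MISS  vc=[63]
8: 0x99 (blk 38, set 6) → L1-HIT  vc=[63]
9: 0xfd (blk 63, set 7) → VC-HIT  vc=[31]
10: 0xf8 (blk 62, set 6) → MISS  vc=[31, 38]
11: 0xfe (blk 63, set 7) → L1-HIT  vc=[31, 38]
12: 0x5e (blk 23, set 7) → MISS  vc=[31, 38, 63]
13: 0x38 (blk 14, set 6) → MISS  vc=[31, 38, 63, 62]
14: 0x5a (blk 22, set 6) → MISS  vc=[31, 38, 63, 62, 14]
15: 0x39 (blk 14, set 6) → VC-HIT  vc=[31, 38, 63, 62, 22]

SEQ = [MISS, MISS, MISS, L1-HIT, L1-HIT, L1-HIT, MISS, MISS, L1-HIT, VC-HIT, MISS, L1-HIT, MISS, MISS, MISS, VC-HIT]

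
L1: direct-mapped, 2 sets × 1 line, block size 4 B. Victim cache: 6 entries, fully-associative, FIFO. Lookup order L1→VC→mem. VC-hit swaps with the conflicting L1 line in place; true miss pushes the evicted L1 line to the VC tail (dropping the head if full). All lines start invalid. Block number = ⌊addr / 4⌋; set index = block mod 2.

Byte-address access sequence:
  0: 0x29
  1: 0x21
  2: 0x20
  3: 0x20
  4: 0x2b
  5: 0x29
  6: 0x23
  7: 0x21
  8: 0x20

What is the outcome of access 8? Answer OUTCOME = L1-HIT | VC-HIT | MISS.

OUTCOME = L1-HIT

0: 0x29 (blk 10, set 0) → MISS  vc=[]
1: 0x21 (blk 8, set 0) → MISS  vc=[10]
2: 0x20 (blk 8, set 0) → L1-HIT  vc=[10]
3: 0x20 (blk 8, set 0) → L1-HIT  vc=[10]
4: 0x2b (blk 10, set 0) → VC-HIT  vc=[8]
5: 0x29 (blk 10, set 0) → L1-HIT  vc=[8]
6: 0x23 (blk 8, set 0) → VC-HIT  vc=[10]
7: 0x21 (blk 8, set 0) → L1-HIT  vc=[10]
8: 0x20 (blk 8, set 0) → L1-HIT  vc=[10]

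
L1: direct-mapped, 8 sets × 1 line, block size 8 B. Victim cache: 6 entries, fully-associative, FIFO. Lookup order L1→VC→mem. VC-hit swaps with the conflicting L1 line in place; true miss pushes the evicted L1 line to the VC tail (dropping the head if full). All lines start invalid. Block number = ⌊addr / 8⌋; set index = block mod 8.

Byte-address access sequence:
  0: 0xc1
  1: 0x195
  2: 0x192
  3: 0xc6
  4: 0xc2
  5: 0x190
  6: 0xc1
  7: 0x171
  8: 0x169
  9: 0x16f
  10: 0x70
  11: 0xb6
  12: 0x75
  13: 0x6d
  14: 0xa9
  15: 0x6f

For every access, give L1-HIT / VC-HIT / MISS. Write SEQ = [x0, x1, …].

SEQ = [MISS, MISS, L1-HIT, L1-HIT, L1-HIT, L1-HIT, L1-HIT, MISS, MISS, L1-HIT, MISS, MISS, VC-HIT, MISS, MISS, VC-HIT]

0: 0xc1 (blk 24, set 0) → MISS  vc=[]
1: 0x195 (blk 50, set 2) → MISS  vc=[]
2: 0x192 (blk 50, set 2) → L1-HIT  vc=[]
3: 0xc6 (blk 24, set 0) → L1-HIT  vc=[]
4: 0xc2 (blk 24, set 0) → L1-HIT  vc=[]
5: 0x190 (blk 50, set 2) → L1-HIT  vc=[]
6: 0xc1 (blk 24, set 0) → L1-HIT  vc=[]
7: 0x171 (blk 46, set 6) → MISS  vc=[]
8: 0x169 (blk 45, set 5) → MISS  vc=[]
9: 0x16f (blk 45, set 5) → L1-HIT  vc=[]
10: 0x70 (blk 14, set 6) → MISS  vc=[46]
11: 0xb6 (blk 22, set 6) → MISS  vc=[46, 14]
12: 0x75 (blk 14, set 6) → VC-HIT  vc=[46, 22]
13: 0x6d (blk 13, set 5) → MISS  vc=[46, 22, 45]
14: 0xa9 (blk 21, set 5) → MISS  vc=[46, 22, 45, 13]
15: 0x6f (blk 13, set 5) → VC-HIT  vc=[46, 22, 45, 21]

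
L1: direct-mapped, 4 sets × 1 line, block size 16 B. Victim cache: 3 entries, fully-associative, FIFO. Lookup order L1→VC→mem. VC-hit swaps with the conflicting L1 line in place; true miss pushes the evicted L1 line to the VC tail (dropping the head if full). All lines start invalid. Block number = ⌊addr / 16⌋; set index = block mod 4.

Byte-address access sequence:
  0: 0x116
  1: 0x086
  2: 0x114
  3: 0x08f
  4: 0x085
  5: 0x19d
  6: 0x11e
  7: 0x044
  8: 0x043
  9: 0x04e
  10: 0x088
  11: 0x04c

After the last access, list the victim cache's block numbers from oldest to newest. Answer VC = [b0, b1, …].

0: 0x116 (blk 17, set 1) → MISS  vc=[]
1: 0x86 (blk 8, set 0) → MISS  vc=[]
2: 0x114 (blk 17, set 1) → L1-HIT  vc=[]
3: 0x8f (blk 8, set 0) → L1-HIT  vc=[]
4: 0x85 (blk 8, set 0) → L1-HIT  vc=[]
5: 0x19d (blk 25, set 1) → MISS  vc=[17]
6: 0x11e (blk 17, set 1) → VC-HIT  vc=[25]
7: 0x44 (blk 4, set 0) → MISS  vc=[25, 8]
8: 0x43 (blk 4, set 0) → L1-HIT  vc=[25, 8]
9: 0x4e (blk 4, set 0) → L1-HIT  vc=[25, 8]
10: 0x88 (blk 8, set 0) → VC-HIT  vc=[25, 4]
11: 0x4c (blk 4, set 0) → VC-HIT  vc=[25, 8]

VC = [25, 8]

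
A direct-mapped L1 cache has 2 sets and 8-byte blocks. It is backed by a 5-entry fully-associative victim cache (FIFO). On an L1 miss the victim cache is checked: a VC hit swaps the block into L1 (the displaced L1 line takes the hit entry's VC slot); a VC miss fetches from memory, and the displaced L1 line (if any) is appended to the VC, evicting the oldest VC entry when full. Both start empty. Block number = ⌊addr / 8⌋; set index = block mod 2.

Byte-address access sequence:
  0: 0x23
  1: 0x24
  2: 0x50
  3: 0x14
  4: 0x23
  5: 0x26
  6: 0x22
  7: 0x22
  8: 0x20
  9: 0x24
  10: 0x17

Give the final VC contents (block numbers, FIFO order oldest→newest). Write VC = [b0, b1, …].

0: 0x23 (blk 4, set 0) → MISS  vc=[]
1: 0x24 (blk 4, set 0) → L1-HIT  vc=[]
2: 0x50 (blk 10, set 0) → MISS  vc=[4]
3: 0x14 (blk 2, set 0) → MISS  vc=[4, 10]
4: 0x23 (blk 4, set 0) → VC-HIT  vc=[2, 10]
5: 0x26 (blk 4, set 0) → L1-HIT  vc=[2, 10]
6: 0x22 (blk 4, set 0) → L1-HIT  vc=[2, 10]
7: 0x22 (blk 4, set 0) → L1-HIT  vc=[2, 10]
8: 0x20 (blk 4, set 0) → L1-HIT  vc=[2, 10]
9: 0x24 (blk 4, set 0) → L1-HIT  vc=[2, 10]
10: 0x17 (blk 2, set 0) → VC-HIT  vc=[4, 10]

VC = [4, 10]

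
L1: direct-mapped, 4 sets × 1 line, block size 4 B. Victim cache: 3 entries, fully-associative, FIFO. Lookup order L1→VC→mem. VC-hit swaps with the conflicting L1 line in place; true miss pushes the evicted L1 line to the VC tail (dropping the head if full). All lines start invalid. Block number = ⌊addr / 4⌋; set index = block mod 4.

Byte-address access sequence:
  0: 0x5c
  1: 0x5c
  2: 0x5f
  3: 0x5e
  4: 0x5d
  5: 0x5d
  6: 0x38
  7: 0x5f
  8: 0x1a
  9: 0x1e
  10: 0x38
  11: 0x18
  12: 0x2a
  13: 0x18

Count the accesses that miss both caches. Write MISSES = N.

  [0] addr=0x5c blk=23 s=3: MISS | VC []
  [1] addr=0x5c blk=23 s=3: L1-HIT | VC []
  [2] addr=0x5f blk=23 s=3: L1-HIT | VC []
  [3] addr=0x5e blk=23 s=3: L1-HIT | VC []
  [4] addr=0x5d blk=23 s=3: L1-HIT | VC []
  [5] addr=0x5d blk=23 s=3: L1-HIT | VC []
  [6] addr=0x38 blk=14 s=2: MISS | VC []
  [7] addr=0x5f blk=23 s=3: L1-HIT | VC []
  [8] addr=0x1a blk=6 s=2: MISS | VC [14]
  [9] addr=0x1e blk=7 s=3: MISS | VC [14, 23]
  [10] addr=0x38 blk=14 s=2: VC-HIT | VC [6, 23]
  [11] addr=0x18 blk=6 s=2: VC-HIT | VC [14, 23]
  [12] addr=0x2a blk=10 s=2: MISS | VC [14, 23, 6]
  [13] addr=0x18 blk=6 s=2: VC-HIT | VC [14, 23, 10]

MISSES = 5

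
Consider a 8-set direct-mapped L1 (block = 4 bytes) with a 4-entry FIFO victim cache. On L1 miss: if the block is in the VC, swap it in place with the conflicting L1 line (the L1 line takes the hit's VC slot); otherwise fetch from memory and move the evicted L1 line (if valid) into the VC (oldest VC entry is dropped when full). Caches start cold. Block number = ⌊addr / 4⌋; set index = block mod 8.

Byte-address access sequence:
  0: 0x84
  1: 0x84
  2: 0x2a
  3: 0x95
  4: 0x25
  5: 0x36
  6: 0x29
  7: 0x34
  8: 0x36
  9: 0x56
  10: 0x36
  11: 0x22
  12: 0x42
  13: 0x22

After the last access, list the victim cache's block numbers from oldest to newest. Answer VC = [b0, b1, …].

  [0] addr=0x84 blk=33 s=1: MISS | VC []
  [1] addr=0x84 blk=33 s=1: L1-HIT | VC []
  [2] addr=0x2a blk=10 s=2: MISS | VC []
  [3] addr=0x95 blk=37 s=5: MISS | VC []
  [4] addr=0x25 blk=9 s=1: MISS | VC [33]
  [5] addr=0x36 blk=13 s=5: MISS | VC [33, 37]
  [6] addr=0x29 blk=10 s=2: L1-HIT | VC [33, 37]
  [7] addr=0x34 blk=13 s=5: L1-HIT | VC [33, 37]
  [8] addr=0x36 blk=13 s=5: L1-HIT | VC [33, 37]
  [9] addr=0x56 blk=21 s=5: MISS | VC [33, 37, 13]
  [10] addr=0x36 blk=13 s=5: VC-HIT | VC [33, 37, 21]
  [11] addr=0x22 blk=8 s=0: MISS | VC [33, 37, 21]
  [12] addr=0x42 blk=16 s=0: MISS | VC [33, 37, 21, 8]
  [13] addr=0x22 blk=8 s=0: VC-HIT | VC [33, 37, 21, 16]

VC = [33, 37, 21, 16]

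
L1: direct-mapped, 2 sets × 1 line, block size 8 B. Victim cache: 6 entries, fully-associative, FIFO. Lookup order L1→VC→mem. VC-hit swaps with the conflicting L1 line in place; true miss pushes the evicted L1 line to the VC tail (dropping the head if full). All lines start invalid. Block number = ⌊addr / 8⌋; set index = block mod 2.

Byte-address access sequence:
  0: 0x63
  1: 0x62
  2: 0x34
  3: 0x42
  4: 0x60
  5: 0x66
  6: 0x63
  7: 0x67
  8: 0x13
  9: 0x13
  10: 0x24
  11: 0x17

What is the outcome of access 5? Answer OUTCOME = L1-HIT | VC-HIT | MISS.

  [0] addr=0x63 blk=12 s=0: MISS | VC []
  [1] addr=0x62 blk=12 s=0: L1-HIT | VC []
  [2] addr=0x34 blk=6 s=0: MISS | VC [12]
  [3] addr=0x42 blk=8 s=0: MISS | VC [12, 6]
  [4] addr=0x60 blk=12 s=0: VC-HIT | VC [8, 6]
  [5] addr=0x66 blk=12 s=0: L1-HIT | VC [8, 6]
  [6] addr=0x63 blk=12 s=0: L1-HIT | VC [8, 6]
  [7] addr=0x67 blk=12 s=0: L1-HIT | VC [8, 6]
  [8] addr=0x13 blk=2 s=0: MISS | VC [8, 6, 12]
  [9] addr=0x13 blk=2 s=0: L1-HIT | VC [8, 6, 12]
  [10] addr=0x24 blk=4 s=0: MISS | VC [8, 6, 12, 2]
  [11] addr=0x17 blk=2 s=0: VC-HIT | VC [8, 6, 12, 4]

OUTCOME = L1-HIT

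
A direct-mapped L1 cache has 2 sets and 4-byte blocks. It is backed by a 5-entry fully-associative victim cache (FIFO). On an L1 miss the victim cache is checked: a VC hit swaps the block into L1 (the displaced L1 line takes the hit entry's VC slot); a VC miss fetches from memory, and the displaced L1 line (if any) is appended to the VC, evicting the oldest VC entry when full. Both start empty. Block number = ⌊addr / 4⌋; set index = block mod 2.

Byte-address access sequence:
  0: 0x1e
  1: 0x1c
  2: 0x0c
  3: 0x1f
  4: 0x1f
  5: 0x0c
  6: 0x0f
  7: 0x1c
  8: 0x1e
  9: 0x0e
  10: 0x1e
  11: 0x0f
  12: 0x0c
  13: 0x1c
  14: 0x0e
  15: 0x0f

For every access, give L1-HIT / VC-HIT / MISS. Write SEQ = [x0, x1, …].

0: 0x1e (blk 7, set 1) → MISS  vc=[]
1: 0x1c (blk 7, set 1) → L1-HIT  vc=[]
2: 0xc (blk 3, set 1) → MISS  vc=[7]
3: 0x1f (blk 7, set 1) → VC-HIT  vc=[3]
4: 0x1f (blk 7, set 1) → L1-HIT  vc=[3]
5: 0xc (blk 3, set 1) → VC-HIT  vc=[7]
6: 0xf (blk 3, set 1) → L1-HIT  vc=[7]
7: 0x1c (blk 7, set 1) → VC-HIT  vc=[3]
8: 0x1e (blk 7, set 1) → L1-HIT  vc=[3]
9: 0xe (blk 3, set 1) → VC-HIT  vc=[7]
10: 0x1e (blk 7, set 1) → VC-HIT  vc=[3]
11: 0xf (blk 3, set 1) → VC-HIT  vc=[7]
12: 0xc (blk 3, set 1) → L1-HIT  vc=[7]
13: 0x1c (blk 7, set 1) → VC-HIT  vc=[3]
14: 0xe (blk 3, set 1) → VC-HIT  vc=[7]
15: 0xf (blk 3, set 1) → L1-HIT  vc=[7]

SEQ = [MISS, L1-HIT, MISS, VC-HIT, L1-HIT, VC-HIT, L1-HIT, VC-HIT, L1-HIT, VC-HIT, VC-HIT, VC-HIT, L1-HIT, VC-HIT, VC-HIT, L1-HIT]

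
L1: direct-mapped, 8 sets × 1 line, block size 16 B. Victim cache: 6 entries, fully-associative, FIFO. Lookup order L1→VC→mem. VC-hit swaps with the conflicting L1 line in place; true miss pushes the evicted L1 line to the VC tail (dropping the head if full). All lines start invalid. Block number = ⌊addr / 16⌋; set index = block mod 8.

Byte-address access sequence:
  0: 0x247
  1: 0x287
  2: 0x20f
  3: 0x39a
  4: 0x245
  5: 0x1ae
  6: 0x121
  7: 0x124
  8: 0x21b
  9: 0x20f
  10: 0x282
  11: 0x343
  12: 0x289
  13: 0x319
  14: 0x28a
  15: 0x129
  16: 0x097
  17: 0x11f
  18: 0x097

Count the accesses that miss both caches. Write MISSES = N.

MISSES = 11

  [0] addr=0x247 blk=36 s=4: MISS | VC []
  [1] addr=0x287 blk=40 s=0: MISS | VC []
  [2] addr=0x20f blk=32 s=0: MISS | VC [40]
  [3] addr=0x39a blk=57 s=1: MISS | VC [40]
  [4] addr=0x245 blk=36 s=4: L1-HIT | VC [40]
  [5] addr=0x1ae blk=26 s=2: MISS | VC [40]
  [6] addr=0x121 blk=18 s=2: MISS | VC [40, 26]
  [7] addr=0x124 blk=18 s=2: L1-HIT | VC [40, 26]
  [8] addr=0x21b blk=33 s=1: MISS | VC [40, 26, 57]
  [9] addr=0x20f blk=32 s=0: L1-HIT | VC [40, 26, 57]
  [10] addr=0x282 blk=40 s=0: VC-HIT | VC [32, 26, 57]
  [11] addr=0x343 blk=52 s=4: MISS | VC [32, 26, 57, 36]
  [12] addr=0x289 blk=40 s=0: L1-HIT | VC [32, 26, 57, 36]
  [13] addr=0x319 blk=49 s=1: MISS | VC [32, 26, 57, 36, 33]
  [14] addr=0x28a blk=40 s=0: L1-HIT | VC [32, 26, 57, 36, 33]
  [15] addr=0x129 blk=18 s=2: L1-HIT | VC [32, 26, 57, 36, 33]
  [16] addr=0x97 blk=9 s=1: MISS | VC [32, 26, 57, 36, 33, 49]
  [17] addr=0x11f blk=17 s=1: MISS | VC [26, 57, 36, 33, 49, 9]
  [18] addr=0x97 blk=9 s=1: VC-HIT | VC [26, 57, 36, 33, 49, 17]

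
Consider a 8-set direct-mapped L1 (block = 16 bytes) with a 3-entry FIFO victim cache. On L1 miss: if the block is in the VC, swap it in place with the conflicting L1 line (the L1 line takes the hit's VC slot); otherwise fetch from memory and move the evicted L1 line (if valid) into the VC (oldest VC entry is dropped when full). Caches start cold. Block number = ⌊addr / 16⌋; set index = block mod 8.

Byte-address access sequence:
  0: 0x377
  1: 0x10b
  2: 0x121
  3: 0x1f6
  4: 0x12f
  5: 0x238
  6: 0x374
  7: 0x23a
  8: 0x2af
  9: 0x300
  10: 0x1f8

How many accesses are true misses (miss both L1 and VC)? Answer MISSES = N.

MISSES = 7

0: 0x377 (blk 55, set 7) → MISS  vc=[]
1: 0x10b (blk 16, set 0) → MISS  vc=[]
2: 0x121 (blk 18, set 2) → MISS  vc=[]
3: 0x1f6 (blk 31, set 7) → MISS  vc=[55]
4: 0x12f (blk 18, set 2) → L1-HIT  vc=[55]
5: 0x238 (blk 35, set 3) → MISS  vc=[55]
6: 0x374 (blk 55, set 7) → VC-HIT  vc=[31]
7: 0x23a (blk 35, set 3) → L1-HIT  vc=[31]
8: 0x2af (blk 42, set 2) → MISS  vc=[31, 18]
9: 0x300 (blk 48, set 0) → MISS  vc=[31, 18, 16]
10: 0x1f8 (blk 31, set 7) → VC-HIT  vc=[55, 18, 16]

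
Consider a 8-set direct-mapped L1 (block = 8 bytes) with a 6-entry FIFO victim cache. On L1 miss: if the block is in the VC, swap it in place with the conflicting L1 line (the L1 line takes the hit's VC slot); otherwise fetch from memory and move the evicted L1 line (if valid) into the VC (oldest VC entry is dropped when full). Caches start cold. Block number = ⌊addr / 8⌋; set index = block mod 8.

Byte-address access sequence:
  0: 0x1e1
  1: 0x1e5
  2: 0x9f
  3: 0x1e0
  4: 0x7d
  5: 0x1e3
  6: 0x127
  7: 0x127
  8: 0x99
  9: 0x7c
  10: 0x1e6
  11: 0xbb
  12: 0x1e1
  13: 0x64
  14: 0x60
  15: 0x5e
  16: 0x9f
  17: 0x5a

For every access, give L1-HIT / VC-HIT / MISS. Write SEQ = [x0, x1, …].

SEQ = [MISS, L1-HIT, MISS, L1-HIT, MISS, L1-HIT, MISS, L1-HIT, L1-HIT, L1-HIT, VC-HIT, MISS, L1-HIT, MISS, L1-HIT, MISS, VC-HIT, VC-HIT]

#0 0x1e1→b60/s4 MISS; vc=[]
#1 0x1e5→b60/s4 L1-HIT; vc=[]
#2 0x9f→b19/s3 MISS; vc=[]
#3 0x1e0→b60/s4 L1-HIT; vc=[]
#4 0x7d→b15/s7 MISS; vc=[]
#5 0x1e3→b60/s4 L1-HIT; vc=[]
#6 0x127→b36/s4 MISS; vc=[60]
#7 0x127→b36/s4 L1-HIT; vc=[60]
#8 0x99→b19/s3 L1-HIT; vc=[60]
#9 0x7c→b15/s7 L1-HIT; vc=[60]
#10 0x1e6→b60/s4 VC-HIT; vc=[36]
#11 0xbb→b23/s7 MISS; vc=[36,15]
#12 0x1e1→b60/s4 L1-HIT; vc=[36,15]
#13 0x64→b12/s4 MISS; vc=[36,15,60]
#14 0x60→b12/s4 L1-HIT; vc=[36,15,60]
#15 0x5e→b11/s3 MISS; vc=[36,15,60,19]
#16 0x9f→b19/s3 VC-HIT; vc=[36,15,60,11]
#17 0x5a→b11/s3 VC-HIT; vc=[36,15,60,19]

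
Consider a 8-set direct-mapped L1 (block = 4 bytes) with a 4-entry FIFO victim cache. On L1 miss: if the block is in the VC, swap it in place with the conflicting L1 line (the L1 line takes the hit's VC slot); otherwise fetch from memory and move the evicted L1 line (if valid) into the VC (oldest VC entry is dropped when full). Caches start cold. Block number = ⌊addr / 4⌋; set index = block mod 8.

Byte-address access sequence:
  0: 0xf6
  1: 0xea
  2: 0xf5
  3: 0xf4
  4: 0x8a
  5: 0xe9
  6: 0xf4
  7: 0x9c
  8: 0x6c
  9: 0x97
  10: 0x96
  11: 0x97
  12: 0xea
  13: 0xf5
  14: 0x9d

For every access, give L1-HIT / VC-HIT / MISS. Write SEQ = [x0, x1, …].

#0 0xf6→b61/s5 MISS; vc=[]
#1 0xea→b58/s2 MISS; vc=[]
#2 0xf5→b61/s5 L1-HIT; vc=[]
#3 0xf4→b61/s5 L1-HIT; vc=[]
#4 0x8a→b34/s2 MISS; vc=[58]
#5 0xe9→b58/s2 VC-HIT; vc=[34]
#6 0xf4→b61/s5 L1-HIT; vc=[34]
#7 0x9c→b39/s7 MISS; vc=[34]
#8 0x6c→b27/s3 MISS; vc=[34]
#9 0x97→b37/s5 MISS; vc=[34,61]
#10 0x96→b37/s5 L1-HIT; vc=[34,61]
#11 0x97→b37/s5 L1-HIT; vc=[34,61]
#12 0xea→b58/s2 L1-HIT; vc=[34,61]
#13 0xf5→b61/s5 VC-HIT; vc=[34,37]
#14 0x9d→b39/s7 L1-HIT; vc=[34,37]

SEQ = [MISS, MISS, L1-HIT, L1-HIT, MISS, VC-HIT, L1-HIT, MISS, MISS, MISS, L1-HIT, L1-HIT, L1-HIT, VC-HIT, L1-HIT]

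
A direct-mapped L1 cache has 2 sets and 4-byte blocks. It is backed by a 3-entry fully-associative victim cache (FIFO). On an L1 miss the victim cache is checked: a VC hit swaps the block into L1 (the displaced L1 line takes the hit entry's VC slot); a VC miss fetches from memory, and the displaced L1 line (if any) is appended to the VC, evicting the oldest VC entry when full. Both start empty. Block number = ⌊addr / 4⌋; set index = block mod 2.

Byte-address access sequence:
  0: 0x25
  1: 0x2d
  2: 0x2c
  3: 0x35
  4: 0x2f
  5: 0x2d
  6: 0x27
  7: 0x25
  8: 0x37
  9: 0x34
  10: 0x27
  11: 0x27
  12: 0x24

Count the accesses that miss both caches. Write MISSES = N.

MISSES = 3

#0 0x25→b9/s1 MISS; vc=[]
#1 0x2d→b11/s1 MISS; vc=[9]
#2 0x2c→b11/s1 L1-HIT; vc=[9]
#3 0x35→b13/s1 MISS; vc=[9,11]
#4 0x2f→b11/s1 VC-HIT; vc=[9,13]
#5 0x2d→b11/s1 L1-HIT; vc=[9,13]
#6 0x27→b9/s1 VC-HIT; vc=[11,13]
#7 0x25→b9/s1 L1-HIT; vc=[11,13]
#8 0x37→b13/s1 VC-HIT; vc=[11,9]
#9 0x34→b13/s1 L1-HIT; vc=[11,9]
#10 0x27→b9/s1 VC-HIT; vc=[11,13]
#11 0x27→b9/s1 L1-HIT; vc=[11,13]
#12 0x24→b9/s1 L1-HIT; vc=[11,13]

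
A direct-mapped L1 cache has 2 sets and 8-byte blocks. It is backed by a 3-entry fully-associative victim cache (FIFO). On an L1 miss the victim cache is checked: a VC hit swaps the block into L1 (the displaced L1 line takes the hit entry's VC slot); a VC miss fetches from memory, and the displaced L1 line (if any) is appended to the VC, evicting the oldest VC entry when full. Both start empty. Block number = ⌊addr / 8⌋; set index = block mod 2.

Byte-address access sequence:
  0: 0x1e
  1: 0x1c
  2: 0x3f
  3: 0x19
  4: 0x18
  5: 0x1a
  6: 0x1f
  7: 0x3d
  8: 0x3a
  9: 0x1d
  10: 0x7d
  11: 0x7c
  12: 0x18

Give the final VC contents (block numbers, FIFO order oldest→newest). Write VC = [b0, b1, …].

VC = [7, 15]

0: 0x1e (blk 3, set 1) → MISS  vc=[]
1: 0x1c (blk 3, set 1) → L1-HIT  vc=[]
2: 0x3f (blk 7, set 1) → MISS  vc=[3]
3: 0x19 (blk 3, set 1) → VC-HIT  vc=[7]
4: 0x18 (blk 3, set 1) → L1-HIT  vc=[7]
5: 0x1a (blk 3, set 1) → L1-HIT  vc=[7]
6: 0x1f (blk 3, set 1) → L1-HIT  vc=[7]
7: 0x3d (blk 7, set 1) → VC-HIT  vc=[3]
8: 0x3a (blk 7, set 1) → L1-HIT  vc=[3]
9: 0x1d (blk 3, set 1) → VC-HIT  vc=[7]
10: 0x7d (blk 15, set 1) → MISS  vc=[7, 3]
11: 0x7c (blk 15, set 1) → L1-HIT  vc=[7, 3]
12: 0x18 (blk 3, set 1) → VC-HIT  vc=[7, 15]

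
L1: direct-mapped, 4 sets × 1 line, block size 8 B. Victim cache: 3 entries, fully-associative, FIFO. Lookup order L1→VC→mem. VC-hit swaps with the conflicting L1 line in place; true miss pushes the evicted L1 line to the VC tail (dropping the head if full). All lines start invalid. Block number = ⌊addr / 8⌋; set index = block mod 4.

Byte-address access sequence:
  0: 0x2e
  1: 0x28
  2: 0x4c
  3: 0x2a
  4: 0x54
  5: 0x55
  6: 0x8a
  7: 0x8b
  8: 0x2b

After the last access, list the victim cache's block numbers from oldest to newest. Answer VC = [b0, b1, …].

  [0] addr=0x2e blk=5 s=1: MISS | VC []
  [1] addr=0x28 blk=5 s=1: L1-HIT | VC []
  [2] addr=0x4c blk=9 s=1: MISS | VC [5]
  [3] addr=0x2a blk=5 s=1: VC-HIT | VC [9]
  [4] addr=0x54 blk=10 s=2: MISS | VC [9]
  [5] addr=0x55 blk=10 s=2: L1-HIT | VC [9]
  [6] addr=0x8a blk=17 s=1: MISS | VC [9, 5]
  [7] addr=0x8b blk=17 s=1: L1-HIT | VC [9, 5]
  [8] addr=0x2b blk=5 s=1: VC-HIT | VC [9, 17]

VC = [9, 17]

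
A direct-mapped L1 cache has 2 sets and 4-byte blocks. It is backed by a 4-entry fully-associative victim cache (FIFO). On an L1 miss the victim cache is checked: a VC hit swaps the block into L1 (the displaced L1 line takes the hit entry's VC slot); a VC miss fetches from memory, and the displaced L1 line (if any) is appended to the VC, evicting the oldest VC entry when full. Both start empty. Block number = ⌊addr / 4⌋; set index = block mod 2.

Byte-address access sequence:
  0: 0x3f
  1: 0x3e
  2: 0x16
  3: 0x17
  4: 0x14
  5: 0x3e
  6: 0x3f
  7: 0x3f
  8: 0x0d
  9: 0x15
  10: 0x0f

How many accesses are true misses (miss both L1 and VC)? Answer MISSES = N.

#0 0x3f→b15/s1 MISS; vc=[]
#1 0x3e→b15/s1 L1-HIT; vc=[]
#2 0x16→b5/s1 MISS; vc=[15]
#3 0x17→b5/s1 L1-HIT; vc=[15]
#4 0x14→b5/s1 L1-HIT; vc=[15]
#5 0x3e→b15/s1 VC-HIT; vc=[5]
#6 0x3f→b15/s1 L1-HIT; vc=[5]
#7 0x3f→b15/s1 L1-HIT; vc=[5]
#8 0xd→b3/s1 MISS; vc=[5,15]
#9 0x15→b5/s1 VC-HIT; vc=[3,15]
#10 0xf→b3/s1 VC-HIT; vc=[5,15]

MISSES = 3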